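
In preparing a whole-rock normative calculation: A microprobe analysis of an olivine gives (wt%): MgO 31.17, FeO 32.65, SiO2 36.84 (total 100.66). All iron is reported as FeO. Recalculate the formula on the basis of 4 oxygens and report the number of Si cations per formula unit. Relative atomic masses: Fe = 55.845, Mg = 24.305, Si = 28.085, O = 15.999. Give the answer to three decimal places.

MgO: 31.17/40.304 = 0.77337 mol → 0.77337 mol Mg, 0.77337 mol O.
FeO: 32.65/71.844 = 0.45446 mol → 0.45446 mol Fe, 0.45446 mol O.
SiO2: 36.84/60.083 = 0.61315 mol → 0.61315 mol Si, 1.22630 mol O.
Total oxygen = 2.45413 mol. Normalization factor = 4/2.45413 = 1.62991.
Si per 4 O = 0.61315 × 1.62991 = 0.999.

0.999 Si apfu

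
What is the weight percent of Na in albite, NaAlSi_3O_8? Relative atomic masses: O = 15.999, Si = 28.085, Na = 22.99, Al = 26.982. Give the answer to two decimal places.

Molar mass of NaAlSi_3O_8: 1·22.99 + 1·26.982 + 3·28.085 + 8·15.999 = 262.219 g/mol.
Mass of Na per formula unit: 1 × 22.99 = 22.990 g.
Weight fraction Na = 22.990 / 262.219 = 0.0877.

8.77 weight percent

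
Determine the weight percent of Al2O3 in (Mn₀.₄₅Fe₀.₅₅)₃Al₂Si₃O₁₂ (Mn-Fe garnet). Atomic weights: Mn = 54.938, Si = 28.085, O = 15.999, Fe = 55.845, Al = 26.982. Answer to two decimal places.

Molar mass of (Mn₀.₄₅Fe₀.₅₅)₃Al₂Si₃O₁₂ = 1.35×54.938 + 1.65×55.845 + 2×26.982 + 3×28.085 + 12×15.999 = 496.518 g/mol.
Each formula unit contains 2 Al, equivalent to 2/2 = 1.0000 mol Al2O3.
M(Al2O3) = 2×26.982 + 3×15.999 = 101.961 g/mol.
Mass of Al2O3 per formula unit = 1.0000 × 101.961 = 101.961 g.
Al2O3 wt% = 101.961 / 496.518 × 100 = 20.54%.

20.54 wt%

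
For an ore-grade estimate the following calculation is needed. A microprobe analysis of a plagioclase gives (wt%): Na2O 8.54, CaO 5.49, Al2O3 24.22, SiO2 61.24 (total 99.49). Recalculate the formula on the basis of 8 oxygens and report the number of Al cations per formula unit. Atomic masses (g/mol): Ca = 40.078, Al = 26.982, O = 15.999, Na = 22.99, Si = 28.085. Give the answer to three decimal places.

1.272 Al apfu

Na2O (M=61.979): mol = 0.13779; Na = 0.27558, O = 0.13779.
CaO (M=56.077): mol = 0.09790; Ca = 0.09790, O = 0.09790.
Al2O3 (M=101.961): mol = 0.23754; Al = 0.47508, O = 0.71262.
SiO2 (M=60.083): mol = 1.01926; Si = 1.01926, O = 2.03852.
ΣO = 2.98683; factor = 8/ΣO = 2.67842.
Al apfu = 0.47508 × 2.67842 = 1.272.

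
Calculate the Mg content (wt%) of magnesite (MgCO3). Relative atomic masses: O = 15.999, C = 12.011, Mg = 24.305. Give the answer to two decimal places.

Formula mass = 1·24.305 + 1·12.011 + 3·15.999 = 84.313 g/mol, of which 24.305 g is Mg.
So Mg makes up 24.305/84.313 = 0.2883 of the mass, i.e. 28.83%.

28.83 wt%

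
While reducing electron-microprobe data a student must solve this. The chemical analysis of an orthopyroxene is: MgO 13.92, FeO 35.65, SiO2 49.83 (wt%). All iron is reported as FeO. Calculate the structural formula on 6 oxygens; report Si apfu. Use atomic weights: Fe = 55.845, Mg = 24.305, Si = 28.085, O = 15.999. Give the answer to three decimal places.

1.990 Si apfu

13.92 wt% MgO ÷ 40.304 g/mol = 0.34538 mol, giving 0.34538 Mg and 0.34538 O.
35.65 wt% FeO ÷ 71.844 g/mol = 0.49621 mol, giving 0.49621 Fe and 0.49621 O.
49.83 wt% SiO2 ÷ 60.083 g/mol = 0.82935 mol, giving 0.82935 Si and 1.65870 O.
Oxygen sums to 2.50029; scaling by 6/2.50029 = 2.39972 puts the formula on 6 O.
Si: 0.82935 × 2.39972 = 1.990 atoms per formula unit.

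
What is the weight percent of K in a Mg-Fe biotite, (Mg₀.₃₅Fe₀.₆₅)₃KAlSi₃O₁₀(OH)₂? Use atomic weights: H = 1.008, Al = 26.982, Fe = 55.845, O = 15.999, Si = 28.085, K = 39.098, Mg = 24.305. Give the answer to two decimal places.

M((Mg₀.₃₅Fe₀.₆₅)₃KAlSi₃O₁₀(OH)₂) = 478.757 g/mol.
K contributes 1 × 39.098 = 39.098 g per mole.
39.098/478.757 = 0.0817 → 8.17%.

8.17 mass %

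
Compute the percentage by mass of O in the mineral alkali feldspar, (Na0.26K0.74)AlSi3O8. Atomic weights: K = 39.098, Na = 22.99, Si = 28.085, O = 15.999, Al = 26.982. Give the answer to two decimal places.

Formula mass = 0.26·22.99 + 0.74·39.098 + 1·26.982 + 3·28.085 + 8·15.999 = 274.139 g/mol, of which 127.992 g is O.
So O makes up 127.992/274.139 = 0.4669 of the mass, i.e. 46.69%.

46.69 mass %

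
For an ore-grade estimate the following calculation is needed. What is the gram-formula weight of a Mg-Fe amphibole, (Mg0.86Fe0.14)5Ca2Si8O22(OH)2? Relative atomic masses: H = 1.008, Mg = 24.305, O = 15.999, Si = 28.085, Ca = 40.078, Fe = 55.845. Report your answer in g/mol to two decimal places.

834.43 g/mol

M = 4.30*24.305 + 0.70*55.845 + 2*40.078 + 8*28.085 + 24*15.999 + 2*1.008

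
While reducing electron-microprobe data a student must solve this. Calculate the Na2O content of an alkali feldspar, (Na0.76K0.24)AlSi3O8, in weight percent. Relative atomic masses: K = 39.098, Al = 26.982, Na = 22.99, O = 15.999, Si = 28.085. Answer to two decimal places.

M((Na0.76K0.24)AlSi3O8) = 266.085 g/mol; M(Na2O) = 61.979 g/mol.
Moles Na2O per formula unit = 0.76 Na ÷ 2 = 0.3800.
Na2O fraction = (0.3800 × 61.979) / 266.085 = 23.552/266.085 = 0.0885.

8.85 wt%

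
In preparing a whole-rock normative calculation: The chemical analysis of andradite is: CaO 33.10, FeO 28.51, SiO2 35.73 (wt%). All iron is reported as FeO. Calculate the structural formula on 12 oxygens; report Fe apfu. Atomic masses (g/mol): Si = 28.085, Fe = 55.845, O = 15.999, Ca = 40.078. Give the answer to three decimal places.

2.188 Fe apfu

CaO: 33.10/56.077 = 0.59026 mol → 0.59026 mol Ca, 0.59026 mol O.
FeO: 28.51/71.844 = 0.39683 mol → 0.39683 mol Fe, 0.39683 mol O.
SiO2: 35.73/60.083 = 0.59468 mol → 0.59468 mol Si, 1.18936 mol O.
Total oxygen = 2.17645 mol. Normalization factor = 12/2.17645 = 5.51357.
Fe per 12 O = 0.39683 × 5.51357 = 2.188.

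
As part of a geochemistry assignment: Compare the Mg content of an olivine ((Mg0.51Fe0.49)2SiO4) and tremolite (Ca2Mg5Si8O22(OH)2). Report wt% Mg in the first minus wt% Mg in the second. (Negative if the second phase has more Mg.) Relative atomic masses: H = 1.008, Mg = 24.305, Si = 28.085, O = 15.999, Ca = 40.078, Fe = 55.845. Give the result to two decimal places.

Mg in (Mg0.51Fe0.49)2SiO4: molar mass 171.600 g/mol; 1.02×24.305 = 24.791 g → 14.45 wt%.
Mg in Ca2Mg5Si8O22(OH)2: molar mass 812.353 g/mol; 5×24.305 = 121.525 g → 14.96 wt%.
Difference = 14.45 − 14.96 = -0.51 percentage points.

-0.51 percentage points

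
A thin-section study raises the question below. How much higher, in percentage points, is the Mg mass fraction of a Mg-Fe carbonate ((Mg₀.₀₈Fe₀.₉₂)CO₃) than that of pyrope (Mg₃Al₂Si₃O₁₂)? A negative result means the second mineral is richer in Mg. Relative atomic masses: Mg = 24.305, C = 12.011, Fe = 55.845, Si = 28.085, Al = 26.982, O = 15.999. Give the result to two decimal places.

-16.37 percentage points

M((Mg₀.₀₈Fe₀.₉₂)CO₃) = 113.330 g/mol, so wt% Mg = 1.944/113.330 × 100 = 1.72%.
M(Mg₃Al₂Si₃O₁₂) = 403.122 g/mol, so wt% Mg = 72.915/403.122 × 100 = 18.09%.
1.72 − 18.09 = -16.37 pp.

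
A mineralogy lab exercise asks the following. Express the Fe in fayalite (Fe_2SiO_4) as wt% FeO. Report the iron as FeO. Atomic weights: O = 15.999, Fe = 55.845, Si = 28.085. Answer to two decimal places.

70.51 wt%

M(Fe_2SiO_4) = 203.771 g/mol; M(FeO) = 71.844 g/mol.
Moles FeO per formula unit = 2 Fe ÷ 1 = 2.0000.
FeO fraction = (2.0000 × 71.844) / 203.771 = 143.688/203.771 = 0.7051.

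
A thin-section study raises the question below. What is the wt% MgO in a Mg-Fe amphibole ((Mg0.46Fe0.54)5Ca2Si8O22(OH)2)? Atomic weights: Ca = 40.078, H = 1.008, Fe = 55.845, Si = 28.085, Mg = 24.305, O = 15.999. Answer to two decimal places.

Formula mass = 897.511 g/mol.
2.30 Mg → 2.3000 mol MgO per formula unit; M(MgO) = 40.304, so MgO mass = 92.699 g.
92.699/897.511 × 100 = 10.33 wt%.

10.33 wt%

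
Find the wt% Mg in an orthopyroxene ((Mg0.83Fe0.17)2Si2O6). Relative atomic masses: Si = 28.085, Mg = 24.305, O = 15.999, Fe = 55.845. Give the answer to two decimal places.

Formula mass = 1.66×24.305 + 0.34×55.845 + 2×28.085 + 6×15.999 = 211.498 g/mol, of which 40.346 g is Mg.
So Mg makes up 40.346/211.498 = 0.1908 of the mass, i.e. 19.08%.

19.08 weight percent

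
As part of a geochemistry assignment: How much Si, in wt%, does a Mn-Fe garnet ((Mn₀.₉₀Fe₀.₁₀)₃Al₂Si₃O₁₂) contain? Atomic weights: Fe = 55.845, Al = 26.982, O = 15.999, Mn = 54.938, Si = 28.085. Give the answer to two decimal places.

17.01 wt%

M((Mn₀.₉₀Fe₀.₁₀)₃Al₂Si₃O₁₂) = 495.293 g/mol.
Si contributes 3 × 28.085 = 84.255 g per mole.
84.255/495.293 = 0.1701 → 17.01%.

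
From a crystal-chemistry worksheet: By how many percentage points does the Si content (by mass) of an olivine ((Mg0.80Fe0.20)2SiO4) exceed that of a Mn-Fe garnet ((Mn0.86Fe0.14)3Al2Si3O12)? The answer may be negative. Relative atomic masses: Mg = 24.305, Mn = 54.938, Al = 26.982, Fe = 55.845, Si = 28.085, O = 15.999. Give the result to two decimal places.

1.31 percentage points

M((Mg0.80Fe0.20)2SiO4) = 153.307 g/mol, so wt% Si = 28.085/153.307 × 100 = 18.32%.
M((Mn0.86Fe0.14)3Al2Si3O12) = 495.402 g/mol, so wt% Si = 84.255/495.402 × 100 = 17.01%.
18.32 − 17.01 = 1.31 pp.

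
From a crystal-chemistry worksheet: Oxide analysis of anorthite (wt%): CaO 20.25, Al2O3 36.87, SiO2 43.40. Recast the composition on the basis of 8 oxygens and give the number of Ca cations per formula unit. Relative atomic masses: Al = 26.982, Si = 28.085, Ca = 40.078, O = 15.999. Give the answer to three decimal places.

CaO: 20.25/56.077 = 0.36111 mol → 0.36111 mol Ca, 0.36111 mol O.
Al2O3: 36.87/101.961 = 0.36161 mol → 0.72322 mol Al, 1.08483 mol O.
SiO2: 43.40/60.083 = 0.72233 mol → 0.72233 mol Si, 1.44466 mol O.
Total oxygen = 2.89060 mol. Normalization factor = 8/2.89060 = 2.76759.
Ca per 8 O = 0.36111 × 2.76759 = 0.999.

0.999 Ca apfu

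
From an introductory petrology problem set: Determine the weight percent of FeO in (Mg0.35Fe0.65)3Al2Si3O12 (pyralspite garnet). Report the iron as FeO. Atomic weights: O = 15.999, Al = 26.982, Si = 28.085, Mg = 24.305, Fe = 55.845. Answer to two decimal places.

30.15 wt%

Formula mass = 464.625 g/mol.
1.95 Fe → 1.9500 mol FeO per formula unit; M(FeO) = 71.844, so FeO mass = 140.096 g.
140.096/464.625 × 100 = 30.15 wt%.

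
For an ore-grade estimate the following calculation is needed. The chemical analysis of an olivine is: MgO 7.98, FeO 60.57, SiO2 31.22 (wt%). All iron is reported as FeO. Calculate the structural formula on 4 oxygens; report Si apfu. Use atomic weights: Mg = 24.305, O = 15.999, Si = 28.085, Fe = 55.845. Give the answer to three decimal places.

MgO (M=40.304): mol = 0.19800; Mg = 0.19800, O = 0.19800.
FeO (M=71.844): mol = 0.84308; Fe = 0.84308, O = 0.84308.
SiO2 (M=60.083): mol = 0.51961; Si = 0.51961, O = 1.03922.
ΣO = 2.08030; factor = 4/ΣO = 1.92280.
Si apfu = 0.51961 × 1.92280 = 0.999.

0.999 Si apfu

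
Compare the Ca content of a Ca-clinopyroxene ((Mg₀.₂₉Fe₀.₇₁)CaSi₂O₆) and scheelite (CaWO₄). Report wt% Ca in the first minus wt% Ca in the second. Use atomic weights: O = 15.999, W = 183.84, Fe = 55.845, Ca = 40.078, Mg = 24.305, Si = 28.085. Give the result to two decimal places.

2.85 percentage points

M((Mg₀.₂₉Fe₀.₇₁)CaSi₂O₆) = 238.940 g/mol, so wt% Ca = 40.078/238.940 × 100 = 16.77%.
M(CaWO₄) = 287.914 g/mol, so wt% Ca = 40.078/287.914 × 100 = 13.92%.
16.77 − 13.92 = 2.85 pp.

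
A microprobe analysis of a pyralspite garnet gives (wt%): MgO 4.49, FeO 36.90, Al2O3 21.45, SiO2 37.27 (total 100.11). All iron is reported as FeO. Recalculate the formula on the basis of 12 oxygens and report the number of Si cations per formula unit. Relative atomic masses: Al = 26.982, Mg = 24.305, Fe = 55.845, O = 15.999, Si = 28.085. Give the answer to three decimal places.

4.49 wt% MgO ÷ 40.304 g/mol = 0.11140 mol, giving 0.11140 Mg and 0.11140 O.
36.90 wt% FeO ÷ 71.844 g/mol = 0.51361 mol, giving 0.51361 Fe and 0.51361 O.
21.45 wt% Al2O3 ÷ 101.961 g/mol = 0.21037 mol, giving 0.42074 Al and 0.63111 O.
37.27 wt% SiO2 ÷ 60.083 g/mol = 0.62031 mol, giving 0.62031 Si and 1.24062 O.
Oxygen sums to 2.49674; scaling by 12/2.49674 = 4.80627 puts the formula on 12 O.
Si: 0.62031 × 4.80627 = 2.981 atoms per formula unit.

2.981 Si apfu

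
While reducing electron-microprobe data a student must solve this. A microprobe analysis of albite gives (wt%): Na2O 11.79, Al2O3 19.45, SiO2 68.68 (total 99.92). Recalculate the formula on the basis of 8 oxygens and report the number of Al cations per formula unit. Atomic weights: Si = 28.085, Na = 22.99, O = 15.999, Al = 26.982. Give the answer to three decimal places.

1.001 Al apfu

Na2O: 11.79/61.979 = 0.19023 mol → 0.38046 mol Na, 0.19023 mol O.
Al2O3: 19.45/101.961 = 0.19076 mol → 0.38152 mol Al, 0.57228 mol O.
SiO2: 68.68/60.083 = 1.14309 mol → 1.14309 mol Si, 2.28618 mol O.
Total oxygen = 3.04869 mol. Normalization factor = 8/3.04869 = 2.62408.
Al per 8 O = 0.38152 × 2.62408 = 1.001.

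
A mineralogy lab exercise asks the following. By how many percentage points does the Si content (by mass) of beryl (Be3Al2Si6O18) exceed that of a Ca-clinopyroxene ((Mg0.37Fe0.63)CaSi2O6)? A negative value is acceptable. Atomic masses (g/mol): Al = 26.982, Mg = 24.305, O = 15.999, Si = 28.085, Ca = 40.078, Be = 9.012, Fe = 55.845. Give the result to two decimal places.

First mineral: 168.510 g Si in 537.492 g formula = 31.35 wt% Si.
Second mineral: 56.170 g Si in 236.417 g formula = 23.76 wt% Si.
31.35% − 23.76% gives a difference of 7.59 percentage points.

7.59 percentage points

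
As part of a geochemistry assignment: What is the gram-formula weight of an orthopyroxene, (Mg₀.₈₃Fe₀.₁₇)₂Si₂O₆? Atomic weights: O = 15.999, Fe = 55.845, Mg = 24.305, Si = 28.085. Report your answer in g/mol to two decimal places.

The formula mass is the sum 1.66(24.305) + 0.34(55.845) + 2(28.085) + 6(15.999).

211.50 g/mol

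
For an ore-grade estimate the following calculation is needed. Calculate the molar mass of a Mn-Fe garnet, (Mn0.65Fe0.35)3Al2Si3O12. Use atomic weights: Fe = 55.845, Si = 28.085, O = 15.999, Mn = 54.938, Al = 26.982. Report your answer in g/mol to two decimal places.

M = 1.95*54.938 + 1.05*55.845 + 2*26.982 + 3*28.085 + 12*15.999

495.97 g/mol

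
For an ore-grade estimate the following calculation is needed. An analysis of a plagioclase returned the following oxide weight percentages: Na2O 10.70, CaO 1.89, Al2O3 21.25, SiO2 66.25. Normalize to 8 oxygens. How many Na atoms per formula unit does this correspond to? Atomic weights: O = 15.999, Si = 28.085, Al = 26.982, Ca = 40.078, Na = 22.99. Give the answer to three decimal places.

10.70 wt% Na2O ÷ 61.979 g/mol = 0.17264 mol, giving 0.34528 Na and 0.17264 O.
1.89 wt% CaO ÷ 56.077 g/mol = 0.03370 mol, giving 0.03370 Ca and 0.03370 O.
21.25 wt% Al2O3 ÷ 101.961 g/mol = 0.20841 mol, giving 0.41682 Al and 0.62523 O.
66.25 wt% SiO2 ÷ 60.083 g/mol = 1.10264 mol, giving 1.10264 Si and 2.20528 O.
Oxygen sums to 3.03685; scaling by 8/3.03685 = 2.63431 puts the formula on 8 O.
Na: 0.34528 × 2.63431 = 0.910 atoms per formula unit.

0.910 Na apfu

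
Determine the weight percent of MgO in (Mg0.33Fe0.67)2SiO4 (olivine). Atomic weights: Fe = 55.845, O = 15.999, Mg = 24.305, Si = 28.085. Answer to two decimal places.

14.54 wt%

Formula mass = 182.955 g/mol.
0.66 Mg → 0.6600 mol MgO per formula unit; M(MgO) = 40.304, so MgO mass = 26.601 g.
26.601/182.955 × 100 = 14.54 wt%.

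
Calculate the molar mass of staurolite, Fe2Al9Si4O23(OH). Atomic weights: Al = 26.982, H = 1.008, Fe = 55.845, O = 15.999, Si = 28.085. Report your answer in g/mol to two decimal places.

M = 2·55.845 + 9·26.982 + 4·28.085 + 24·15.999 + 1·1.008

851.85 g/mol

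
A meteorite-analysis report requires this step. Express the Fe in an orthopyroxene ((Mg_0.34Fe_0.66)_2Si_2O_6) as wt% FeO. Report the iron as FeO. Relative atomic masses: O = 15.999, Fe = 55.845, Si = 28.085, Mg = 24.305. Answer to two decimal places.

39.12 wt%

Formula mass = 242.407 g/mol.
1.32 Fe → 1.3200 mol FeO per formula unit; M(FeO) = 71.844, so FeO mass = 94.834 g.
94.834/242.407 × 100 = 39.12 wt%.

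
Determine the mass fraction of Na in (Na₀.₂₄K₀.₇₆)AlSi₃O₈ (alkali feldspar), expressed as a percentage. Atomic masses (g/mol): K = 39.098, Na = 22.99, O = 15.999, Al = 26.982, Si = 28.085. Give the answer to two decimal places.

2.01 wt%

Formula mass = 0.24·22.99 + 0.76·39.098 + 1·26.982 + 3·28.085 + 8·15.999 = 274.461 g/mol, of which 5.518 g is Na.
So Na makes up 5.518/274.461 = 0.0201 of the mass, i.e. 2.01%.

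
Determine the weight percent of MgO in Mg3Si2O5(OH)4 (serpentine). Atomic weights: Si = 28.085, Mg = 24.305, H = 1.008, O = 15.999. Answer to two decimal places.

43.63 wt%

M(Mg3Si2O5(OH)4) = 277.108 g/mol; M(MgO) = 40.304 g/mol.
Moles MgO per formula unit = 3 Mg ÷ 1 = 3.0000.
MgO fraction = (3.0000 × 40.304) / 277.108 = 120.912/277.108 = 0.4363.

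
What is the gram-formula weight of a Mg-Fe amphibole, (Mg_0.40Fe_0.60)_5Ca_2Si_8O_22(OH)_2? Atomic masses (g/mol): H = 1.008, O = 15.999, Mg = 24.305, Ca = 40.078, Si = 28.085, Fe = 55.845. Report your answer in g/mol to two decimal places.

The formula mass is the sum 2·24.305 + 3·55.845 + 2·40.078 + 8·28.085 + 24·15.999 + 2·1.008.

906.97 g/mol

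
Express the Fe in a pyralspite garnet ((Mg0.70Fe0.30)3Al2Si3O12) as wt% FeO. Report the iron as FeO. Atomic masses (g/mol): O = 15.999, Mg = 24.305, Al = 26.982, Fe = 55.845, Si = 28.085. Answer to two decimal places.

M((Mg0.70Fe0.30)3Al2Si3O12) = 431.508 g/mol; M(FeO) = 71.844 g/mol.
Moles FeO per formula unit = 0.90 Fe ÷ 1 = 0.9000.
FeO fraction = (0.9000 × 71.844) / 431.508 = 64.660/431.508 = 0.1498.

14.98 wt%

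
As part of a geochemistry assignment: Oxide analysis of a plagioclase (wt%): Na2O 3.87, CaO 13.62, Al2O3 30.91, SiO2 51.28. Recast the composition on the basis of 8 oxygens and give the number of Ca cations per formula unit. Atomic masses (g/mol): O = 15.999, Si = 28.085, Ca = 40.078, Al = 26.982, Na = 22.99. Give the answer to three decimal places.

0.665 Ca apfu

Na2O: 3.87/61.979 = 0.06244 mol → 0.12488 mol Na, 0.06244 mol O.
CaO: 13.62/56.077 = 0.24288 mol → 0.24288 mol Ca, 0.24288 mol O.
Al2O3: 30.91/101.961 = 0.30316 mol → 0.60632 mol Al, 0.90948 mol O.
SiO2: 51.28/60.083 = 0.85349 mol → 0.85349 mol Si, 1.70698 mol O.
Total oxygen = 2.92178 mol. Normalization factor = 8/2.92178 = 2.73806.
Ca per 8 O = 0.24288 × 2.73806 = 0.665.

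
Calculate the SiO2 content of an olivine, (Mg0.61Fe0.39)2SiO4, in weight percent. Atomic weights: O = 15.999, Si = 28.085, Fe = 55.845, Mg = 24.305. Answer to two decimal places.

Molar mass of (Mg0.61Fe0.39)2SiO4 = 1.22*24.305 + 0.78*55.845 + 1*28.085 + 4*15.999 = 165.292 g/mol.
Each formula unit contains 1 Si, equivalent to 1/1 = 1.0000 mol SiO2.
M(SiO2) = 1×28.085 + 2×15.999 = 60.083 g/mol.
Mass of SiO2 per formula unit = 1.0000 × 60.083 = 60.083 g.
SiO2 wt% = 60.083 / 165.292 × 100 = 36.35%.

36.35 wt%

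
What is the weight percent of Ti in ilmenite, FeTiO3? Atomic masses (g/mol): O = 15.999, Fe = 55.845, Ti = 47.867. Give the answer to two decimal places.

31.55 wt%

Formula mass = 1·55.845 + 1·47.867 + 3·15.999 = 151.709 g/mol, of which 47.867 g is Ti.
So Ti makes up 47.867/151.709 = 0.3155 of the mass, i.e. 31.55%.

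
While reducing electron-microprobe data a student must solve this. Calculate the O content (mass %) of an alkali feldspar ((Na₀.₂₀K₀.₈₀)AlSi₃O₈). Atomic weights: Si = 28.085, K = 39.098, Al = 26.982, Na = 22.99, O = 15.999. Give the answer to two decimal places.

46.52 mass %

Formula mass = 0.20*22.99 + 0.80*39.098 + 1*26.982 + 3*28.085 + 8*15.999 = 275.105 g/mol, of which 127.992 g is O.
So O makes up 127.992/275.105 = 0.4652 of the mass, i.e. 46.52%.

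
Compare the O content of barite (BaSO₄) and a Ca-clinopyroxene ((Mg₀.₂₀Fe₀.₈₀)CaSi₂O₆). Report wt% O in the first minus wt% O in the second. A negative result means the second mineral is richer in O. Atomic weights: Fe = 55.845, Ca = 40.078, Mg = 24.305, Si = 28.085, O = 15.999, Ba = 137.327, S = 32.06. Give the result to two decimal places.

M(BaSO₄) = 233.383 g/mol, so wt% O = 63.996/233.383 × 100 = 27.42%.
M((Mg₀.₂₀Fe₀.₈₀)CaSi₂O₆) = 241.779 g/mol, so wt% O = 95.994/241.779 × 100 = 39.70%.
27.42 − 39.70 = -12.28 pp.

-12.28 percentage points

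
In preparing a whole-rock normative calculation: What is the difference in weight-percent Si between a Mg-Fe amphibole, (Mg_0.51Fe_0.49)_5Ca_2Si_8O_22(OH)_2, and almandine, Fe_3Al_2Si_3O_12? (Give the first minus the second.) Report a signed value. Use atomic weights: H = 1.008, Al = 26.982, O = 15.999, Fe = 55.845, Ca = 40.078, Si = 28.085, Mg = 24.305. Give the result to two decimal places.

8.33 percentage points

Si in (Mg_0.51Fe_0.49)_5Ca_2Si_8O_22(OH)_2: molar mass 889.626 g/mol; 8×28.085 = 224.680 g → 25.26 wt%.
Si in Fe_3Al_2Si_3O_12: molar mass 497.742 g/mol; 3×28.085 = 84.255 g → 16.93 wt%.
Difference = 25.26 − 16.93 = 8.33 percentage points.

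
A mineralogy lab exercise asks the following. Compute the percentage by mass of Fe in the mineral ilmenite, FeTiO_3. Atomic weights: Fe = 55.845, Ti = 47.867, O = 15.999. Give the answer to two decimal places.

Molar mass of FeTiO_3: 1*55.845 + 1*47.867 + 3*15.999 = 151.709 g/mol.
Mass of Fe per formula unit: 1 × 55.845 = 55.845 g.
Weight fraction Fe = 55.845 / 151.709 = 0.3681.

36.81 mass %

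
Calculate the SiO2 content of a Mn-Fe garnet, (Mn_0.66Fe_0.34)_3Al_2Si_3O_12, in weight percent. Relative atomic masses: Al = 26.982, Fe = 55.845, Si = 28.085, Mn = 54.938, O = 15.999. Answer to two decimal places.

36.34 wt%

Molar mass of (Mn_0.66Fe_0.34)_3Al_2Si_3O_12 = 1.98·54.938 + 1.02·55.845 + 2·26.982 + 3·28.085 + 12·15.999 = 495.946 g/mol.
Each formula unit contains 3 Si, equivalent to 3/1 = 3.0000 mol SiO2.
M(SiO2) = 1×28.085 + 2×15.999 = 60.083 g/mol.
Mass of SiO2 per formula unit = 3.0000 × 60.083 = 180.249 g.
SiO2 wt% = 180.249 / 495.946 × 100 = 36.34%.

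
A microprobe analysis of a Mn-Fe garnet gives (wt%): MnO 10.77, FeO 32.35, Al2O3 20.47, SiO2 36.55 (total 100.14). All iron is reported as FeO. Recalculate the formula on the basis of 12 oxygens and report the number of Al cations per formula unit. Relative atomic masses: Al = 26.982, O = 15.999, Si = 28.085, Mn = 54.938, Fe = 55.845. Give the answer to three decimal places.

1.990 Al apfu

10.77 wt% MnO ÷ 70.937 g/mol = 0.15182 mol, giving 0.15182 Mn and 0.15182 O.
32.35 wt% FeO ÷ 71.844 g/mol = 0.45028 mol, giving 0.45028 Fe and 0.45028 O.
20.47 wt% Al2O3 ÷ 101.961 g/mol = 0.20076 mol, giving 0.40152 Al and 0.60228 O.
36.55 wt% SiO2 ÷ 60.083 g/mol = 0.60833 mol, giving 0.60833 Si and 1.21666 O.
Oxygen sums to 2.42104; scaling by 12/2.42104 = 4.95655 puts the formula on 12 O.
Al: 0.40152 × 4.95655 = 1.990 atoms per formula unit.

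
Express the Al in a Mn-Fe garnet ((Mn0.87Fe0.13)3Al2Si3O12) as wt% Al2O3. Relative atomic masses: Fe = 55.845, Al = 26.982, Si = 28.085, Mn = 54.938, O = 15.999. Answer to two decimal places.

20.58 wt%

Formula mass = 495.375 g/mol.
2 Al → 1.0000 mol Al2O3 per formula unit; M(Al2O3) = 101.961, so Al2O3 mass = 101.961 g.
101.961/495.375 × 100 = 20.58 wt%.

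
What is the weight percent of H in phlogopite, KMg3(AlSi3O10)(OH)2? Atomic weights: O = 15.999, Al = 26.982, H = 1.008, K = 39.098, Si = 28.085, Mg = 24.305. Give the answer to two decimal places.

0.48 mass %

M(KMg3(AlSi3O10)(OH)2) = 417.254 g/mol.
H contributes 2 × 1.008 = 2.016 g per mole.
2.016/417.254 = 0.0048 → 0.48%.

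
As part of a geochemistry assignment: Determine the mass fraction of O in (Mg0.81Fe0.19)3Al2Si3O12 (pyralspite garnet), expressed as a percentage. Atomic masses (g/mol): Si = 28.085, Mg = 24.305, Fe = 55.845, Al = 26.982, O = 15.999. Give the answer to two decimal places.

45.59 weight percent

Molar mass of (Mg0.81Fe0.19)3Al2Si3O12: 2.43*24.305 + 0.57*55.845 + 2*26.982 + 3*28.085 + 12*15.999 = 421.100 g/mol.
Mass of O per formula unit: 12 × 15.999 = 191.988 g.
Weight fraction O = 191.988 / 421.100 = 0.4559.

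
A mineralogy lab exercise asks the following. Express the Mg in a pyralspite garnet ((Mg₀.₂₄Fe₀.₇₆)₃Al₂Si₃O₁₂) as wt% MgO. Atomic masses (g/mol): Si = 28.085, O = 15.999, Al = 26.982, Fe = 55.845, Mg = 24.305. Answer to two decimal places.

M((Mg₀.₂₄Fe₀.₇₆)₃Al₂Si₃O₁₂) = 475.033 g/mol; M(MgO) = 40.304 g/mol.
Moles MgO per formula unit = 0.72 Mg ÷ 1 = 0.7200.
MgO fraction = (0.7200 × 40.304) / 475.033 = 29.019/475.033 = 0.0611.

6.11 wt%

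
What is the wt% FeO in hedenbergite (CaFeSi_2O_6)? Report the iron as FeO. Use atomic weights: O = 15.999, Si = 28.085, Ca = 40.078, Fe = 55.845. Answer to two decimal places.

28.96 wt%

Formula mass = 248.087 g/mol.
1 Fe → 1.0000 mol FeO per formula unit; M(FeO) = 71.844, so FeO mass = 71.844 g.
71.844/248.087 × 100 = 28.96 wt%.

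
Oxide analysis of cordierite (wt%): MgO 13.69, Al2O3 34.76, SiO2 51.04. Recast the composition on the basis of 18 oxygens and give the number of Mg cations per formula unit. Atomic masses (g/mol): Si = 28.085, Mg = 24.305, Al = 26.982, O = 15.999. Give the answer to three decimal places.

1.997 Mg apfu

MgO: 13.69/40.304 = 0.33967 mol → 0.33967 mol Mg, 0.33967 mol O.
Al2O3: 34.76/101.961 = 0.34091 mol → 0.68182 mol Al, 1.02273 mol O.
SiO2: 51.04/60.083 = 0.84949 mol → 0.84949 mol Si, 1.69898 mol O.
Total oxygen = 3.06138 mol. Normalization factor = 18/3.06138 = 5.87970.
Mg per 18 O = 0.33967 × 5.87970 = 1.997.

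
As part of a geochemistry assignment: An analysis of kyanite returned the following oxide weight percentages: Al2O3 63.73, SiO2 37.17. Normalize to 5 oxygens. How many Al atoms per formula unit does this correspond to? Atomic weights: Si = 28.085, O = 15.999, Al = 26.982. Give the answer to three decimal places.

Al2O3 (M=101.961): mol = 0.62504; Al = 1.25008, O = 1.87512.
SiO2 (M=60.083): mol = 0.61864; Si = 0.61864, O = 1.23728.
ΣO = 3.11240; factor = 5/ΣO = 1.60648.
Al apfu = 1.25008 × 1.60648 = 2.008.

2.008 Al apfu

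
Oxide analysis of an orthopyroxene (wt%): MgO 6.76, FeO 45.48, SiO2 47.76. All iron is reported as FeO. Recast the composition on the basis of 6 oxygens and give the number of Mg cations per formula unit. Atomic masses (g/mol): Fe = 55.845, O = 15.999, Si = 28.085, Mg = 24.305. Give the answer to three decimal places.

MgO: 6.76/40.304 = 0.16773 mol → 0.16773 mol Mg, 0.16773 mol O.
FeO: 45.48/71.844 = 0.63304 mol → 0.63304 mol Fe, 0.63304 mol O.
SiO2: 47.76/60.083 = 0.79490 mol → 0.79490 mol Si, 1.58980 mol O.
Total oxygen = 2.39057 mol. Normalization factor = 6/2.39057 = 2.50986.
Mg per 6 O = 0.16773 × 2.50986 = 0.421.

0.421 Mg apfu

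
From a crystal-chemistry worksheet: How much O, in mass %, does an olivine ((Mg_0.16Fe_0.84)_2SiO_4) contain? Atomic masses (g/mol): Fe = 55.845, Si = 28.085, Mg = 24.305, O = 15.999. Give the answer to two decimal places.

33.04 mass %

M((Mg_0.16Fe_0.84)_2SiO_4) = 193.678 g/mol.
O contributes 4 × 15.999 = 63.996 g per mole.
63.996/193.678 = 0.3304 → 33.04%.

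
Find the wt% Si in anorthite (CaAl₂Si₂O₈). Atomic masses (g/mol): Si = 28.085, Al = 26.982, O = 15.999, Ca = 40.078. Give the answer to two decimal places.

M(CaAl₂Si₂O₈) = 278.204 g/mol.
Si contributes 2 × 28.085 = 56.170 g per mole.
56.170/278.204 = 0.2019 → 20.19%.

20.19 wt%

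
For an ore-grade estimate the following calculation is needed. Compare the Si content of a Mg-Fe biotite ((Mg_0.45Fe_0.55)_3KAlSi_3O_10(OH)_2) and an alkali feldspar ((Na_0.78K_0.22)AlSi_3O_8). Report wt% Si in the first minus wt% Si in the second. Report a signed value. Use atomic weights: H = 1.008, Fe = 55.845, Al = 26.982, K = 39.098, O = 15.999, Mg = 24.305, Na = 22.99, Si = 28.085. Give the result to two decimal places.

-13.75 percentage points

Si in (Mg_0.45Fe_0.55)_3KAlSi_3O_10(OH)_2: molar mass 469.295 g/mol; 3×28.085 = 84.255 g → 17.95 wt%.
Si in (Na_0.78K_0.22)AlSi_3O_8: molar mass 265.763 g/mol; 3×28.085 = 84.255 g → 31.70 wt%.
Difference = 17.95 − 31.70 = -13.75 percentage points.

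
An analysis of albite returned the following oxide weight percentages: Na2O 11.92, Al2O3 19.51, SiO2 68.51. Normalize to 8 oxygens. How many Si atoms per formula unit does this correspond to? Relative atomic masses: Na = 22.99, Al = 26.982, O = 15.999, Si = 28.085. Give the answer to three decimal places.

2.994 Si apfu

Na2O: 11.92/61.979 = 0.19232 mol → 0.38464 mol Na, 0.19232 mol O.
Al2O3: 19.51/101.961 = 0.19135 mol → 0.38270 mol Al, 0.57405 mol O.
SiO2: 68.51/60.083 = 1.14026 mol → 1.14026 mol Si, 2.28052 mol O.
Total oxygen = 3.04689 mol. Normalization factor = 8/3.04689 = 2.62563.
Si per 8 O = 1.14026 × 2.62563 = 2.994.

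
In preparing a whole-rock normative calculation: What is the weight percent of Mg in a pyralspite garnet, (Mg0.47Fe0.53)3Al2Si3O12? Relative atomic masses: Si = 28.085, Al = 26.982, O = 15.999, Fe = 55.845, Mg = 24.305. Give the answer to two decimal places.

7.56 wt%

M((Mg0.47Fe0.53)3Al2Si3O12) = 453.271 g/mol.
Mg contributes 1.41 × 24.305 = 34.270 g per mole.
34.270/453.271 = 0.0756 → 7.56%.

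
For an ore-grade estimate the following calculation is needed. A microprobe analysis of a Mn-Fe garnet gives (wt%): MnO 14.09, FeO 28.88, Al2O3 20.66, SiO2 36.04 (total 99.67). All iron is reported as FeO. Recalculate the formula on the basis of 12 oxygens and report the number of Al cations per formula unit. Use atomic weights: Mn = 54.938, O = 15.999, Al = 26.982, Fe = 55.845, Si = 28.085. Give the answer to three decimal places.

2.019 Al apfu

MnO: 14.09/70.937 = 0.19863 mol → 0.19863 mol Mn, 0.19863 mol O.
FeO: 28.88/71.844 = 0.40198 mol → 0.40198 mol Fe, 0.40198 mol O.
Al2O3: 20.66/101.961 = 0.20263 mol → 0.40526 mol Al, 0.60789 mol O.
SiO2: 36.04/60.083 = 0.59984 mol → 0.59984 mol Si, 1.19968 mol O.
Total oxygen = 2.40818 mol. Normalization factor = 12/2.40818 = 4.98302.
Al per 12 O = 0.40526 × 4.98302 = 2.019.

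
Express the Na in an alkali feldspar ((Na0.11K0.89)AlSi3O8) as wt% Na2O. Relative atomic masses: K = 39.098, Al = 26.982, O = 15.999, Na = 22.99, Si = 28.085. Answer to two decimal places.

1.23 wt%

M((Na0.11K0.89)AlSi3O8) = 276.555 g/mol; M(Na2O) = 61.979 g/mol.
Moles Na2O per formula unit = 0.11 Na ÷ 2 = 0.0550.
Na2O fraction = (0.0550 × 61.979) / 276.555 = 3.409/276.555 = 0.0123.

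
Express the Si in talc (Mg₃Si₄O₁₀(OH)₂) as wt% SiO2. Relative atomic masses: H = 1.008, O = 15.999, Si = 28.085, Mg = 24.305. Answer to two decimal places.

63.37 wt%

Formula mass = 379.259 g/mol.
4 Si → 4.0000 mol SiO2 per formula unit; M(SiO2) = 60.083, so SiO2 mass = 240.332 g.
240.332/379.259 × 100 = 63.37 wt%.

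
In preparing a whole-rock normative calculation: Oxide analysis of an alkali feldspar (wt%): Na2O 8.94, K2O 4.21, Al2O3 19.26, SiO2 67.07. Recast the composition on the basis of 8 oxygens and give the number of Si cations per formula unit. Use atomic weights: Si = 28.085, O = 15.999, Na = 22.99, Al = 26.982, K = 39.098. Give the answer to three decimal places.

2.989 Si apfu

Na2O (M=61.979): mol = 0.14424; Na = 0.28848, O = 0.14424.
K2O (M=94.195): mol = 0.04469; K = 0.08938, O = 0.04469.
Al2O3 (M=101.961): mol = 0.18890; Al = 0.37780, O = 0.56670.
SiO2 (M=60.083): mol = 1.11629; Si = 1.11629, O = 2.23258.
ΣO = 2.98821; factor = 8/ΣO = 2.67719.
Si apfu = 1.11629 × 2.67719 = 2.989.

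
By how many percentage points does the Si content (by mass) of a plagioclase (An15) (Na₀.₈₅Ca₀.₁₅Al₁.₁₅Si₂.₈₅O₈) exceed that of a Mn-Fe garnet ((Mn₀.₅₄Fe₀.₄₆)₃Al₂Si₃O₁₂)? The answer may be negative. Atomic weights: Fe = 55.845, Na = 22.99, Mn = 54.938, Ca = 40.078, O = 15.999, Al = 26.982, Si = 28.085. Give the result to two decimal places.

13.27 percentage points

First mineral: 80.042 g Si in 264.617 g formula = 30.25 wt% Si.
Second mineral: 84.255 g Si in 496.273 g formula = 16.98 wt% Si.
30.25% − 16.98% gives a difference of 13.27 percentage points.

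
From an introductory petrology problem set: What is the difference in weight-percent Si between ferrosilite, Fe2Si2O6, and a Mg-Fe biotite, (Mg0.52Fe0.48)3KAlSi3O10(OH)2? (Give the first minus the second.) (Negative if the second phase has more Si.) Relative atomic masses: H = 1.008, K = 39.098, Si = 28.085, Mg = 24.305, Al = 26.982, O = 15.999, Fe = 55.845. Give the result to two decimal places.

First mineral: 56.170 g Si in 263.854 g formula = 21.29 wt% Si.
Second mineral: 84.255 g Si in 462.672 g formula = 18.21 wt% Si.
21.29% − 18.21% gives a difference of 3.08 percentage points.

3.08 percentage points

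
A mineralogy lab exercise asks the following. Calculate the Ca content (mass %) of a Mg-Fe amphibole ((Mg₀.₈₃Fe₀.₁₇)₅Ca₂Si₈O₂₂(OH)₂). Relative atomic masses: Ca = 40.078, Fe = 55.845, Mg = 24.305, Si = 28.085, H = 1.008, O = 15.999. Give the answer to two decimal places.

9.55 mass %

M((Mg₀.₈₃Fe₀.₁₇)₅Ca₂Si₈O₂₂(OH)₂) = 839.162 g/mol.
Ca contributes 2 × 40.078 = 80.156 g per mole.
80.156/839.162 = 0.0955 → 9.55%.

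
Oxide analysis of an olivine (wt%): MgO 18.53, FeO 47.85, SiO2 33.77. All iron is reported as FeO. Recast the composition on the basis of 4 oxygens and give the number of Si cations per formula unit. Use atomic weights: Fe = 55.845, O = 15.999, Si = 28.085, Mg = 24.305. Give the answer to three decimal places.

18.53 wt% MgO ÷ 40.304 g/mol = 0.45976 mol, giving 0.45976 Mg and 0.45976 O.
47.85 wt% FeO ÷ 71.844 g/mol = 0.66603 mol, giving 0.66603 Fe and 0.66603 O.
33.77 wt% SiO2 ÷ 60.083 g/mol = 0.56206 mol, giving 0.56206 Si and 1.12412 O.
Oxygen sums to 2.24991; scaling by 4/2.24991 = 1.77785 puts the formula on 4 O.
Si: 0.56206 × 1.77785 = 0.999 atoms per formula unit.

0.999 Si apfu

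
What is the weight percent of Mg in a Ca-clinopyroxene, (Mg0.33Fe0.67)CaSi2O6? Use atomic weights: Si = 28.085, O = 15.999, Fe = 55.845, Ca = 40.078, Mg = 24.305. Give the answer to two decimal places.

Formula mass = 0.33*24.305 + 0.67*55.845 + 1*40.078 + 2*28.085 + 6*15.999 = 237.679 g/mol, of which 8.021 g is Mg.
So Mg makes up 8.021/237.679 = 0.0337 of the mass, i.e. 3.37%.

3.37 mass %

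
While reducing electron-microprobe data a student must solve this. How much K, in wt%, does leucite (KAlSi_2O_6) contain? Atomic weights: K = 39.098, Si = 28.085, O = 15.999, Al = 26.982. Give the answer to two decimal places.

Formula mass = 1×39.098 + 1×26.982 + 2×28.085 + 6×15.999 = 218.244 g/mol, of which 39.098 g is K.
So K makes up 39.098/218.244 = 0.1791 of the mass, i.e. 17.91%.

17.91 wt%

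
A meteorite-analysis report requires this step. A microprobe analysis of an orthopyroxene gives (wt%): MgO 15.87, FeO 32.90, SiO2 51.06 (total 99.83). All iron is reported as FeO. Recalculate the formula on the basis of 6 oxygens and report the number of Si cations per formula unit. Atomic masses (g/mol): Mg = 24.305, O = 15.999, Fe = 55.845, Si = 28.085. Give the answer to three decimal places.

1.999 Si apfu

15.87 wt% MgO ÷ 40.304 g/mol = 0.39376 mol, giving 0.39376 Mg and 0.39376 O.
32.90 wt% FeO ÷ 71.844 g/mol = 0.45794 mol, giving 0.45794 Fe and 0.45794 O.
51.06 wt% SiO2 ÷ 60.083 g/mol = 0.84982 mol, giving 0.84982 Si and 1.69964 O.
Oxygen sums to 2.55134; scaling by 6/2.55134 = 2.35171 puts the formula on 6 O.
Si: 0.84982 × 2.35171 = 1.999 atoms per formula unit.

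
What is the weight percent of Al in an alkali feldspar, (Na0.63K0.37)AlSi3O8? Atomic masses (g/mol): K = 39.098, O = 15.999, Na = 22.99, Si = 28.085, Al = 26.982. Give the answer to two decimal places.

10.06 mass %

Formula mass = 0.63·22.99 + 0.37·39.098 + 1·26.982 + 3·28.085 + 8·15.999 = 268.179 g/mol, of which 26.982 g is Al.
So Al makes up 26.982/268.179 = 0.1006 of the mass, i.e. 10.06%.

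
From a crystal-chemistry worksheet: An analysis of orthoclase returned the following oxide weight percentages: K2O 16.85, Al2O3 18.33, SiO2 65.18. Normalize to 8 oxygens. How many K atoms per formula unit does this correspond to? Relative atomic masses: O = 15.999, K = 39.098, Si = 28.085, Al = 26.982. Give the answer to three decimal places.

16.85 wt% K2O ÷ 94.195 g/mol = 0.17888 mol, giving 0.35776 K and 0.17888 O.
18.33 wt% Al2O3 ÷ 101.961 g/mol = 0.17977 mol, giving 0.35954 Al and 0.53931 O.
65.18 wt% SiO2 ÷ 60.083 g/mol = 1.08483 mol, giving 1.08483 Si and 2.16966 O.
Oxygen sums to 2.88785; scaling by 8/2.88785 = 2.77023 puts the formula on 8 O.
K: 0.35776 × 2.77023 = 0.991 atoms per formula unit.

0.991 K apfu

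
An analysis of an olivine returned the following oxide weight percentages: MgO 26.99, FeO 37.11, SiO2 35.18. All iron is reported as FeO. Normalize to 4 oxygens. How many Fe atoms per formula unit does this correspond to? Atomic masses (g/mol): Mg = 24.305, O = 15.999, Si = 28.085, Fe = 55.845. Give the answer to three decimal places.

26.99 wt% MgO ÷ 40.304 g/mol = 0.66966 mol, giving 0.66966 Mg and 0.66966 O.
37.11 wt% FeO ÷ 71.844 g/mol = 0.51654 mol, giving 0.51654 Fe and 0.51654 O.
35.18 wt% SiO2 ÷ 60.083 g/mol = 0.58552 mol, giving 0.58552 Si and 1.17104 O.
Oxygen sums to 2.35724; scaling by 4/2.35724 = 1.69690 puts the formula on 4 O.
Fe: 0.51654 × 1.69690 = 0.877 atoms per formula unit.

0.877 Fe apfu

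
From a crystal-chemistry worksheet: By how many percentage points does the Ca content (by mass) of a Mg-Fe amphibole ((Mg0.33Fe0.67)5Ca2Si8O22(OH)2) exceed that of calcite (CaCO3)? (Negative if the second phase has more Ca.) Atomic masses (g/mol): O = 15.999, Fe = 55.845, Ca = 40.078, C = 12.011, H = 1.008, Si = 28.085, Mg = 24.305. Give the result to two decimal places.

-31.31 percentage points

First mineral: 80.156 g Ca in 918.012 g formula = 8.73 wt% Ca.
Second mineral: 40.078 g Ca in 100.086 g formula = 40.04 wt% Ca.
8.73% − 40.04% gives a difference of -31.31 percentage points.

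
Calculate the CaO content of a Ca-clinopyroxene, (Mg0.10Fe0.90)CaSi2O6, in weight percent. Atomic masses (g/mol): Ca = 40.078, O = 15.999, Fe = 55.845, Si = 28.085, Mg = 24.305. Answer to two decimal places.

22.89 wt%

Formula mass = 244.933 g/mol.
1 Ca → 1.0000 mol CaO per formula unit; M(CaO) = 56.077, so CaO mass = 56.077 g.
56.077/244.933 × 100 = 22.89 wt%.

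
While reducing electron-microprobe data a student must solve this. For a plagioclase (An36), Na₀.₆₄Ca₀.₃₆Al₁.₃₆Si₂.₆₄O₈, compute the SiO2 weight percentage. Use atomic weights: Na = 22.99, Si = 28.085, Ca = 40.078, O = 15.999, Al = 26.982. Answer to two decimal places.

M(Na₀.₆₄Ca₀.₃₆Al₁.₃₆Si₂.₆₄O₈) = 267.974 g/mol; M(SiO2) = 60.083 g/mol.
Moles SiO2 per formula unit = 2.64 Si ÷ 1 = 2.6400.
SiO2 fraction = (2.6400 × 60.083) / 267.974 = 158.619/267.974 = 0.5919.

59.19 wt%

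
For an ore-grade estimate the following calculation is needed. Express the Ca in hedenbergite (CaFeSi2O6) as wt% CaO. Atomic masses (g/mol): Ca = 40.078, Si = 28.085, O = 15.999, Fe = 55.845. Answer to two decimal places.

M(CaFeSi2O6) = 248.087 g/mol; M(CaO) = 56.077 g/mol.
Moles CaO per formula unit = 1 Ca ÷ 1 = 1.0000.
CaO fraction = (1.0000 × 56.077) / 248.087 = 56.077/248.087 = 0.2260.

22.60 wt%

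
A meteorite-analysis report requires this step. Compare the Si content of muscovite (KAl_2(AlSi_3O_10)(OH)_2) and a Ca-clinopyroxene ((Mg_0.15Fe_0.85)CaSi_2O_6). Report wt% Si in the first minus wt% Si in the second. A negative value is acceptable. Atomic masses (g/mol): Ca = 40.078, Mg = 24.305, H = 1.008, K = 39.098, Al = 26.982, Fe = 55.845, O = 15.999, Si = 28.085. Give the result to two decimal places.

Si in KAl_2(AlSi_3O_10)(OH)_2: molar mass 398.303 g/mol; 3×28.085 = 84.255 g → 21.15 wt%.
Si in (Mg_0.15Fe_0.85)CaSi_2O_6: molar mass 243.356 g/mol; 2×28.085 = 56.170 g → 23.08 wt%.
Difference = 21.15 − 23.08 = -1.93 percentage points.

-1.93 percentage points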